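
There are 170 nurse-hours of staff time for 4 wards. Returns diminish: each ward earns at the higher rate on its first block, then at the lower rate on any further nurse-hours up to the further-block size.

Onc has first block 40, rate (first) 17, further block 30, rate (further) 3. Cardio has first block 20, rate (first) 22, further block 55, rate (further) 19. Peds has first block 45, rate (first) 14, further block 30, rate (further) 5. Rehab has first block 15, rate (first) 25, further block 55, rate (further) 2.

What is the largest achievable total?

3100

Order all 8 blocks by rate: Rehab/tier1 25 > Cardio/tier1 22 > Cardio/tier2 19 > Onc/tier1 17 > Peds/tier1 14 > Peds/tier2 5 > Onc/tier2 3 > Rehab/tier2 2.
Rehab/tier1 (25): +15 → 155 left.
Cardio tier1 at 22: fill all 20 → 135 left.
Cardio tier2 at 19: fill all 55 → 80 left.
Onc tier1 at 17: fill all 40 → 40 left.
Peds tier1 at 14: only 40 left, fill 40.
Total = 25×15 + 22×20 + 19×55 + 17×40 + 14×40 = 3100.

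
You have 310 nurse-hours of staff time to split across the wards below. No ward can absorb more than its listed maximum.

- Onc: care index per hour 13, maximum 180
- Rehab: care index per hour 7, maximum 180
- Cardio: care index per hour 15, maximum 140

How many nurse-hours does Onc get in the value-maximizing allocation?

Order the wards by care index per hour: Cardio 15 > Onc 13 > Rehab 7.
Cardio: +140 to 140 (cap) → 170 left.
Onc has room for 180 but only 170 remain, so it gets 170.

170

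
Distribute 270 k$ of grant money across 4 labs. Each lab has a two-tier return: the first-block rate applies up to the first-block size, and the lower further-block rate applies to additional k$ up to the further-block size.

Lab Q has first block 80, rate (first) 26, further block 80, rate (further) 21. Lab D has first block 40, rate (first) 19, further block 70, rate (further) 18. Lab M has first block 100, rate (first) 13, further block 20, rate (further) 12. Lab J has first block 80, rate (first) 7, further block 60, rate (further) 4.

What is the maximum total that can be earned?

5780

Order all 8 blocks by rate: Lab Q/tier1 26 > Lab Q/tier2 21 > Lab D/tier1 19 > Lab D/tier2 18 > Lab M/tier1 13 > Lab M/tier2 12 > Lab J/tier1 7 > Lab J/tier2 4.
Lab Q tier1 at 26: fill all 80 → 190 left.
Lab Q tier2 at 21: fill all 80 → 110 left.
Lab D/tier1 (19): +40 → 70 left.
Lab D tier2 at 18: fill all 70 → 0 left.
Total = 26×80 + 21×80 + 19×40 + 18×70 = 5780.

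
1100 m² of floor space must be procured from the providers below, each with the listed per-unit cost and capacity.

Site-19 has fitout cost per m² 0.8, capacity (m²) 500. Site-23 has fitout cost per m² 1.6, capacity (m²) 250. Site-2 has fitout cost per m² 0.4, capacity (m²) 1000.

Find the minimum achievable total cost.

480

Use providers in increasing cost order.
Take 1000 from Site-2 at 0.4 ; need 100 more.
Take 100 from Site-19 at 0.8 to finish.
Site-23: unused.
Cost = 1000×0.4 + 100×0.8 = 480.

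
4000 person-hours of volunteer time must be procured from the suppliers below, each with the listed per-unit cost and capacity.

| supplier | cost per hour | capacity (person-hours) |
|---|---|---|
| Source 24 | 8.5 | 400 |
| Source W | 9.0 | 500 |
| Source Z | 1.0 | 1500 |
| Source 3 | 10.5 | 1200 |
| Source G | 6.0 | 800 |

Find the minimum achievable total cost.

Fill from the cheapest supplier first.
Source Z (1.0): use full 1500 ; 2500 person-hours to go.
Take 800 from Source G at 6.0 ; need 1700 more.
Take 400 from Source 24 at 8.5 ; need 1300 more.
Source W (9.0): use full 500 ; 800 person-hours to go.
Source 3 at 10.5: take 800 of its 1200 ; requirement met.
Cost = 1500×1.0 + 800×6.0 + 400×8.5 + 500×9.0 + 800×10.5 = 22600.

22600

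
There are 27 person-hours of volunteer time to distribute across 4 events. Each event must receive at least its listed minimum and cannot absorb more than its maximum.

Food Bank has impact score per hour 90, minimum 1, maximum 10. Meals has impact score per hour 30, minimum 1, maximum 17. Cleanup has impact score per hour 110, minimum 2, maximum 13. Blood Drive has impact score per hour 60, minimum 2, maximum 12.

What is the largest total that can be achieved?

2540

Meeting every minimum uses 1+1+2+2 = 6 person-hours, leaving 21.
Order the events by impact score per hour: Cleanup 110 > Food Bank 90 > Blood Drive 60 > Meals 30.
Give Cleanup 11 more to hit its cap of 13 — 10 left.
Give Food Bank 9 more to hit its cap of 10 — 1 left.
Blood Drive: +1 (room for 10) → 3. Pool exhausted.
Total = 90×10 + 30×1 + 110×13 + 60×3 = 2540.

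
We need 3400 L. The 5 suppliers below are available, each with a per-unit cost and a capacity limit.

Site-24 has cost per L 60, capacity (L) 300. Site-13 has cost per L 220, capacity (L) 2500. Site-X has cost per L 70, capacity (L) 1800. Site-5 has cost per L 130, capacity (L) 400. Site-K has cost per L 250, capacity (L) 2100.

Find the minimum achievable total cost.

Use suppliers in increasing cost order.
Take 300 from Site-24 at 60 → need 3100 more.
Site-X at 70: take all 1800 L → 1300 still needed.
Site-5 at 130: take all 400 L → 900 still needed.
Site-13 at 220: take 900 of its 2500 → requirement met.
Site-K: unused.
Cost = 300×60 + 1800×70 + 400×130 + 900×220 = 394000.

394000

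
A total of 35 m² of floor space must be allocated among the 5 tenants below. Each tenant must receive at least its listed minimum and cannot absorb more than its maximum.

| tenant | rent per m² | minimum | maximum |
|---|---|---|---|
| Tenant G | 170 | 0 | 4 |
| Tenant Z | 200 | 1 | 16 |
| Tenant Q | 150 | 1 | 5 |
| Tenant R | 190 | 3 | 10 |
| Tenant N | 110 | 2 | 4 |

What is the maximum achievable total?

6450

Meeting every minimum uses 0+1+1+3+2 = 7 m², leaving 28.
Highest rent per m² first: Tenant Z 200 > Tenant R 190 > Tenant G 170 > Tenant Q 150 > Tenant N 110.
Tenant Z: +15 to 16 (cap) — 13 left.
Tenant R: +7 to 10 (cap) — 6 left.
Tenant G takes 4 more to reach its cap of 4 — 2 left.
Tenant Q: +2 (room for 4) → 3. Pool exhausted.
Total = 170×4 + 200×16 + 150×3 + 190×10 + 110×2 = 6450.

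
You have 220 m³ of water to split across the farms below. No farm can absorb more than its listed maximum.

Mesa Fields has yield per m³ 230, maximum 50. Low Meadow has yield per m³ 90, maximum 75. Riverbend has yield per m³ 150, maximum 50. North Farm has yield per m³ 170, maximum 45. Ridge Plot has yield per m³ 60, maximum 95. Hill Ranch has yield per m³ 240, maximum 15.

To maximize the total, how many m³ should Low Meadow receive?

Rank by yield per m³: Hill Ranch 240 > Mesa Fields 230 > North Farm 170 > Riverbend 150 > Low Meadow 90 > Ridge Plot 60.
Hill Ranch: +15 to 15 (cap) — 205 left.
Mesa Fields: +50 to 50 (cap) — 155 left.
North Farm takes 45 to reach its cap of 45 — 110 left.
Riverbend takes 50 to reach its cap of 50 — 60 left.
Low Meadow: +60 (room for 75) → 60. Pool exhausted.

60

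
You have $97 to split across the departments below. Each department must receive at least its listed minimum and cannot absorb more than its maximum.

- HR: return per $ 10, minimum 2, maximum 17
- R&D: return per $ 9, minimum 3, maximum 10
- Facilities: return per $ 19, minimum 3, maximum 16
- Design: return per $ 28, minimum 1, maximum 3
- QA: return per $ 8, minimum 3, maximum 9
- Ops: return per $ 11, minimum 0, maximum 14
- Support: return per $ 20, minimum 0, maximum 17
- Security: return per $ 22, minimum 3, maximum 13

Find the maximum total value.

1484

Meeting every minimum uses 2+3+3+1+3+0+0+3 = 15 $, leaving 82.
Rank by return per $: Design 28 > Security 22 > Support 20 > Facilities 19 > Ops 11 > HR 10 > R&D 9 > QA 8.
Give Design 2 more to hit its cap of 3 ; 80 left.
Give Security 10 more to hit its cap of 13 ; 70 left.
Support takes 17 more to reach its cap of 17 ; 53 left.
Facilities takes 13 more to reach its cap of 16 ; 40 left.
Ops: +14 to 14 (cap) ; 26 left.
HR takes 15 more to reach its cap of 17 ; 11 left.
Give R&D 7 more to hit its cap of 10 ; 4 left.
Only 4 left; QA takes them to reach 7.
Total = 10×17 + 9×10 + 19×16 + 28×3 + 8×7 + 11×14 + 20×17 + 22×13 = 1484.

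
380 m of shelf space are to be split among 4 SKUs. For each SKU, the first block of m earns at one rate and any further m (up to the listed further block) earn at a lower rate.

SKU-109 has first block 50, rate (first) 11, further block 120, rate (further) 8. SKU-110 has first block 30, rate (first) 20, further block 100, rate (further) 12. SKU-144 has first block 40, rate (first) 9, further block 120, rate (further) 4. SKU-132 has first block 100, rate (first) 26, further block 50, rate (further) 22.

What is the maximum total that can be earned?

6490

Treat each block as its own option and order by rate: SKU-132/tier1 26 > SKU-132/tier2 22 > SKU-110/tier1 20 > SKU-110/tier2 12 > SKU-109/tier1 11 > SKU-144/tier1 9 > SKU-109/tier2 8 > SKU-144/tier2 4.
SKU-132/tier1 (26): +100 → 280 left.
Fill SKU-132 tier2 block (50 at 22) → 230 left.
SKU-110 tier1 at 20: fill all 30 → 200 left.
SKU-110 tier2 at 12: fill all 100 → 100 left.
Fill SKU-109 tier1 block (50 at 11) → 50 left.
SKU-144/tier1 (9): +40 → 10 left.
SKU-109 tier2 at 8: only 10 left, fill 10.
Total = 26×100 + 22×50 + 20×30 + 12×100 + 11×50 + 9×40 + 8×10 = 6490.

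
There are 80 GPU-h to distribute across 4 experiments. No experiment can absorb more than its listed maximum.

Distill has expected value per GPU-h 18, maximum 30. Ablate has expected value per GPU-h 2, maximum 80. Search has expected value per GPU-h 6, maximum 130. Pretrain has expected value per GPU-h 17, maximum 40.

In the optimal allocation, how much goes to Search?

10

Rank by expected value per GPU-h: Distill 18 > Pretrain 17 > Search 6 > Ablate 2.
Distill: +30 to 30 (cap) → 50 left.
Pretrain: +40 to 40 (cap) → 10 left.
Search has room for 130 but only 10 remain, so it gets 10.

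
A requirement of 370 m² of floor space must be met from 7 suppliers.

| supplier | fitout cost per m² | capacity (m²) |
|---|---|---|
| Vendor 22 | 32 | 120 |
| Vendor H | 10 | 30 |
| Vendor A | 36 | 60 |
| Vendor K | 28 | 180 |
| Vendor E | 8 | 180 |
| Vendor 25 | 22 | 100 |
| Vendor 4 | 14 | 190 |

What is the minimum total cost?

Cheapest first:
Take 180 from Vendor E at 8 — need 190 more.
Vendor H (10): use full 30 — 160 m² to go.
Take 160 from Vendor 4 at 14 to finish.
Vendor 25, Vendor K, Vendor 22, Vendor A: unused.
Cost = 180×8 + 30×10 + 160×14 = 3980.

3980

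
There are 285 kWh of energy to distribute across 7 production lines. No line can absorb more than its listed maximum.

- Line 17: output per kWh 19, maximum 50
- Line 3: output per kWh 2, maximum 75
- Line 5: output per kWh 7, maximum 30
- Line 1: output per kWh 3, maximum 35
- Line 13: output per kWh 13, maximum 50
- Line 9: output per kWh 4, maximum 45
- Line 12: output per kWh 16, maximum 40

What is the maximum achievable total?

2805

Order the production lines by output per kWh: Line 17 19 > Line 12 16 > Line 13 13 > Line 5 7 > Line 9 4 > Line 1 3 > Line 3 2.
Give Line 17 50 to hit its cap of 50 ; 235 left.
Give Line 12 40 to hit its cap of 40 ; 195 left.
Line 13: +50 to 50 (cap) ; 145 left.
Line 5: +30 to 30 (cap) ; 115 left.
Give Line 9 45 to hit its cap of 45 ; 70 left.
Line 1 takes 35 to reach its cap of 35 ; 35 left.
Line 3: +35 (room for 75) → 35. Pool exhausted.
Total = 19×50 + 2×35 + 7×30 + 3×35 + 13×50 + 4×45 + 16×40 = 2805.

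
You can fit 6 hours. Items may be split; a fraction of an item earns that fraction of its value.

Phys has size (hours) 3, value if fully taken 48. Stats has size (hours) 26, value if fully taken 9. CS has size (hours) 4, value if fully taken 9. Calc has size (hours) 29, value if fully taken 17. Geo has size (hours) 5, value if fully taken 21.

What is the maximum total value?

Best value per unit of size first: Phys 48/3≈16, Geo 21/5≈4.2, CS 9/4≈2.25, Calc 17/29≈0.586, Stats 9/26≈0.346.
Phys: take in full, 3 hours for value 48 ; 3 left.
Only 3 hours remain; take 3/5 of Geo for value 21×3/5 = 12.6.
Total value = 60.6.

60.6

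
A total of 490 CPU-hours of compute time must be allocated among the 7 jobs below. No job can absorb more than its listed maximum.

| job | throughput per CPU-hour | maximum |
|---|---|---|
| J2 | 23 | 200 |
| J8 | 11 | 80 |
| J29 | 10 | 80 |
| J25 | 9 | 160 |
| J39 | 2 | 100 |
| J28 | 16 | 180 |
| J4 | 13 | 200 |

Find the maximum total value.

8910

Order the jobs by throughput per CPU-hour: J2 23 > J28 16 > J4 13 > J8 11 > J29 10 > J25 9 > J39 2.
Give J2 200 to hit its cap of 200 — 290 left.
Give J28 180 to hit its cap of 180 — 110 left.
J4: +110 (room for 200) → 110. Pool exhausted.
Total = 23×200 + 16×180 + 13×110 = 8910.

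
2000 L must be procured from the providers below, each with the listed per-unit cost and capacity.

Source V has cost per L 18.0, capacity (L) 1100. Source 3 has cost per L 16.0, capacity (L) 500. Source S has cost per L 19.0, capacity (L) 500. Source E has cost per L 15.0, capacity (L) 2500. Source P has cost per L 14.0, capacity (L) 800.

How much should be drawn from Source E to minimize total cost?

1200

Cheapest first:
Source P (14.0): use full 800 → 1200 L to go.
Source E (15.0): take the remaining 1200 → done.
Source 3, Source V, Source S: unused.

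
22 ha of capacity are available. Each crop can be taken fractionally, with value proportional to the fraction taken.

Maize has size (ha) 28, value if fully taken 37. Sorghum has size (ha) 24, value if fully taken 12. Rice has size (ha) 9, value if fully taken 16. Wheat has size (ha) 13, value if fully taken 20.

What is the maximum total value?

36

Sort by value density: Rice 16/9≈1.78, Wheat 20/13≈1.54, Maize 37/28≈1.32, Sorghum 12/24≈0.5.
All 9 ha of Rice fit (value 16) — 13 remain.
All 13 ha of Wheat fit (value 20) — 0 remain.
Total value = 36.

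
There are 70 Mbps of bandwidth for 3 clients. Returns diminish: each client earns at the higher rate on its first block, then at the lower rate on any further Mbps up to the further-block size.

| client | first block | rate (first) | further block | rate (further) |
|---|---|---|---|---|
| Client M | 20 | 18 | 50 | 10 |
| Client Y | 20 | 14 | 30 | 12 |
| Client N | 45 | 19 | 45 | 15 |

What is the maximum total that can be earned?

1290

Rank every tier by rate: Client N/T1 19 > Client M/T1 18 > Client N/T2 15 > Client Y/T1 14 > Client Y/T2 12 > Client M/T2 10.
Client N/T1 (19): +45 ; 25 left.
Fill Client M T1 block (20 at 18) ; 5 left.
Client N/T2: +5 of 45 at 15; pool empty.
Total = 19×45 + 18×20 + 15×5 = 1290.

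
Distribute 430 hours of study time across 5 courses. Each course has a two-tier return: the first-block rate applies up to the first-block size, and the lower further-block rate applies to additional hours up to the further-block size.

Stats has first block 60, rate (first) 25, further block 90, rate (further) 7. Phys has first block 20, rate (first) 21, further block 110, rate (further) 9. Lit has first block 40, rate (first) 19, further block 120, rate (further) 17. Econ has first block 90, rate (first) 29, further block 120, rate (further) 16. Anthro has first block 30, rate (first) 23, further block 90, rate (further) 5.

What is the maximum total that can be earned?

Order all 10 blocks by rate: Econ/tier1 29 > Stats/tier1 25 > Anthro/tier1 23 > Phys/tier1 21 > Lit/tier1 19 > Lit/tier2 17 > Econ/tier2 16 > Phys/tier2 9 > Stats/tier2 7 > Anthro/tier2 5.
Fill Econ tier1 block (90 at 29) ; 340 left.
Stats tier1 at 25: fill all 60 ; 280 left.
Anthro/tier1 (23): +30 ; 250 left.
Phys/tier1 (21): +20 ; 230 left.
Fill Lit tier1 block (40 at 19) ; 190 left.
Fill Lit tier2 block (120 at 17) ; 70 left.
Econ tier2 at 16: only 70 left, fill 70.
Total = 29×90 + 25×60 + 23×30 + 21×20 + 19×40 + 17×120 + 16×70 = 9140.

9140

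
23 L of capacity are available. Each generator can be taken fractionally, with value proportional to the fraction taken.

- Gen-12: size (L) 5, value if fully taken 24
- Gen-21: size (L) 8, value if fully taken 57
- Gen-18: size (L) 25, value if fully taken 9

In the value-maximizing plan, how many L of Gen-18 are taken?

Rank by value-to-size ratio: Gen-21 57/8≈7.12, Gen-12 24/5≈4.8, Gen-18 9/25≈0.36.
All 8 L of Gen-21 fit (value 57) — 15 remain.
Gen-12: take in full, 5 L for value 24 — 10 left.
Only 10 L remain; take 10/25 of Gen-18 for value 9×10/25 = 3.6.

10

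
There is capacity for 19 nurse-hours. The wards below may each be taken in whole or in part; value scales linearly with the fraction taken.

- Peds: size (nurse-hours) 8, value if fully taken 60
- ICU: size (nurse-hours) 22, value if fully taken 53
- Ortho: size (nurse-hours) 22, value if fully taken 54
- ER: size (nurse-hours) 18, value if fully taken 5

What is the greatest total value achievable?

87

Rank by value-to-size ratio: Peds 60/8≈7.5, Ortho 54/22≈2.45, ICU 53/22≈2.41, ER 5/18≈0.278.
All 8 nurse-hours of Peds fit (value 60) — 11 remain.
11 nurse-hours left: a 11/22 share of Ortho gives 54×11/22 = 27.
Total value = 87.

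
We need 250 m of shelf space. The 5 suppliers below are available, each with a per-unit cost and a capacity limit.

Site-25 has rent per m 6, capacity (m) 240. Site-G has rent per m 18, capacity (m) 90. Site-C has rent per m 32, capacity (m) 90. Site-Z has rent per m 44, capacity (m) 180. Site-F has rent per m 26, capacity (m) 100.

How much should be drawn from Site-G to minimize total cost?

Use suppliers in increasing cost order.
Take 240 from Site-25 at 6 → need 10 more.
Site-G (18): take the remaining 10 → done.
Site-F, Site-C, Site-Z: unused.

10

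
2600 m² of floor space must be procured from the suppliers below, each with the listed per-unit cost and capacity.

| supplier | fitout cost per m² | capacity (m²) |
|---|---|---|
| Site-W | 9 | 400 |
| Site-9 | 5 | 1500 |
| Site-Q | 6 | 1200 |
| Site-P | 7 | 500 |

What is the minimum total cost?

Fill from the cheapest supplier first.
Site-9 at 5: take all 1500 m² — 1100 still needed.
Site-Q at 6: take 1100 of its 1200 — requirement met.
Site-P, Site-W: unused.
Cost = 1500×5 + 1100×6 = 14100.

14100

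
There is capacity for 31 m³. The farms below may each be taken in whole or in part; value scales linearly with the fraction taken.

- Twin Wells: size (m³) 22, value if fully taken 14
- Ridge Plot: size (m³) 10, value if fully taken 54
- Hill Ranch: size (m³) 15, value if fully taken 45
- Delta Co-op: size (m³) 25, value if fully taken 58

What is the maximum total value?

112.92

Sort by value density: Ridge Plot 54/10≈5.4, Hill Ranch 45/15≈3, Delta Co-op 58/25≈2.32, Twin Wells 14/22≈0.636.
Take all of Ridge Plot (10 m³, value 54) — 21 m³ left.
All 15 m³ of Hill Ranch fit (value 45) — 6 remain.
Only 6 m³ remain; take 6/25 of Delta Co-op for value 58×6/25 = 13.92.
Total value = 112.92.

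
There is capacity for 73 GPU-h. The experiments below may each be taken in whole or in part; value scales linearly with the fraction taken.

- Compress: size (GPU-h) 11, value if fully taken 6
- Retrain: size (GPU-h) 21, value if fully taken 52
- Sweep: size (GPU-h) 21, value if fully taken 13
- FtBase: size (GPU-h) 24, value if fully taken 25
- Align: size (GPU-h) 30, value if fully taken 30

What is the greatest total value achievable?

Best value per unit of size first: Retrain 52/21≈2.48, FtBase 25/24≈1.04, Align 30/30≈1, Sweep 13/21≈0.619, Compress 6/11≈0.545.
Retrain: take in full, 21 GPU-h for value 52 — 52 left.
Take all of FtBase (24 GPU-h, value 25) — 28 GPU-h left.
28 GPU-h left: a 28/30 share of Align gives 30×28/30 = 28.
Total value = 105.

105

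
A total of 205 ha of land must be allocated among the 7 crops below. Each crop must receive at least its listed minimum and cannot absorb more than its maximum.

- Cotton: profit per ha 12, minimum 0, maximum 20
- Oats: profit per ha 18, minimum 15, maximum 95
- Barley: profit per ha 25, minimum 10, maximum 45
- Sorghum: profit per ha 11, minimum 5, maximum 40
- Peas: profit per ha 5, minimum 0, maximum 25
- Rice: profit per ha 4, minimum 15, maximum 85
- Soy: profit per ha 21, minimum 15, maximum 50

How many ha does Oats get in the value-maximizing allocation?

90

Meeting every minimum uses 0+15+10+5+0+15+15 = 60 ha, leaving 145.
Rank by profit per ha: Barley 25 > Soy 21 > Oats 18 > Cotton 12 > Sorghum 11 > Peas 5 > Rice 4.
Barley: +35 to 45 (cap) ; 110 left.
Soy: +35 to 50 (cap) ; 75 left.
Only 75 left; Oats takes them to reach 90.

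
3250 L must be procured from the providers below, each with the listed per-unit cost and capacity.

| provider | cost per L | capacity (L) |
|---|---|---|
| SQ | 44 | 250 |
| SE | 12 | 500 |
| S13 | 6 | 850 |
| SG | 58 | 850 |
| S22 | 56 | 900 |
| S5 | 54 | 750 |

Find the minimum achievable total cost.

Cheapest first:
Take 850 from S13 at 6 — need 2400 more.
SE at 12: take all 500 L — 1900 still needed.
Take 250 from SQ at 44 — need 1650 more.
S5 (54): use full 750 — 900 L to go.
S22 (56): use full 900 — 0 L to go.
SG: unused.
Cost = 850×6 + 500×12 + 250×44 + 750×54 + 900×56 = 113000.

113000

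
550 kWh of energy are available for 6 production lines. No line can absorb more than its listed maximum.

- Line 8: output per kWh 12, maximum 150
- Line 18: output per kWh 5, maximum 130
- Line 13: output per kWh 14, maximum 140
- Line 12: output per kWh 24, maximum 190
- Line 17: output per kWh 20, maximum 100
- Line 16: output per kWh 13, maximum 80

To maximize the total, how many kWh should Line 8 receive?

40

Order the production lines by output per kWh: Line 12 24 > Line 17 20 > Line 13 14 > Line 16 13 > Line 8 12 > Line 18 5.
Line 12: +190 to 190 (cap) ; 360 left.
Give Line 17 100 to hit its cap of 100 ; 260 left.
Line 13: +140 to 140 (cap) ; 120 left.
Give Line 16 80 to hit its cap of 80 ; 40 left.
Line 8 has room for 150 but only 40 remain, so it gets 40.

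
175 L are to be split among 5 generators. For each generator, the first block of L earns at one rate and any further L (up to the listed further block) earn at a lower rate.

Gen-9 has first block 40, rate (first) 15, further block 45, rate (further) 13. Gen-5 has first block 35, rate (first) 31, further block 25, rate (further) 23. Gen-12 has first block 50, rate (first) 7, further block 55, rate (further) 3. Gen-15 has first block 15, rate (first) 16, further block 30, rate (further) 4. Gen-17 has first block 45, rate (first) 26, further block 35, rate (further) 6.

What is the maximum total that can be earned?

3865

Treat each block as its own option and order by rate: Gen-5/first 31 > Gen-17/first 26 > Gen-5/second 23 > Gen-15/first 16 > Gen-9/first 15 > Gen-9/second 13 > Gen-12/first 7 > Gen-17/second 6 > Gen-15/second 4 > Gen-12/second 3.
Fill Gen-5 first block (35 at 31) → 140 left.
Fill Gen-17 first block (45 at 26) → 95 left.
Gen-5 second at 23: fill all 25 → 70 left.
Fill Gen-15 first block (15 at 16) → 55 left.
Fill Gen-9 first block (40 at 15) → 15 left.
15 remain; put them into Gen-9 second at 13.
Total = 31×35 + 26×45 + 23×25 + 16×15 + 15×40 + 13×15 = 3865.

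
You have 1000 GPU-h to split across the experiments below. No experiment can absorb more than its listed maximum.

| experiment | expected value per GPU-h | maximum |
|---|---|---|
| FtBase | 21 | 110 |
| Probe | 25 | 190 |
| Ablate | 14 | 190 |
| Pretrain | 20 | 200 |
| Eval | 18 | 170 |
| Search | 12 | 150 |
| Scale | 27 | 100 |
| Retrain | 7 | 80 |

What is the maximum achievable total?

Highest expected value per GPU-h first: Scale 27 > Probe 25 > FtBase 21 > Pretrain 20 > Eval 18 > Ablate 14 > Search 12 > Retrain 7.
Scale: +100 to 100 (cap) — 900 left.
Probe takes 190 to reach its cap of 190 — 710 left.
FtBase: +110 to 110 (cap) — 600 left.
Give Pretrain 200 to hit its cap of 200 — 400 left.
Give Eval 170 to hit its cap of 170 — 230 left.
Ablate takes 190 to reach its cap of 190 — 40 left.
Search has room for 150 but only 40 remain, so it gets 40.
Total = 21×110 + 25×190 + 14×190 + 20×200 + 18×170 + 12×40 + 27×100 = 19960.

19960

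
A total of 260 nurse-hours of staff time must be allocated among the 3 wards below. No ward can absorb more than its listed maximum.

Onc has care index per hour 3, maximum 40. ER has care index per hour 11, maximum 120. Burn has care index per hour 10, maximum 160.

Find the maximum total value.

2720

Order the wards by care index per hour: ER 11 > Burn 10 > Onc 3.
Give ER 120 to hit its cap of 120 → 140 left.
Burn: +140 (room for 160) → 140. Pool exhausted.
Total = 11×120 + 10×140 = 2720.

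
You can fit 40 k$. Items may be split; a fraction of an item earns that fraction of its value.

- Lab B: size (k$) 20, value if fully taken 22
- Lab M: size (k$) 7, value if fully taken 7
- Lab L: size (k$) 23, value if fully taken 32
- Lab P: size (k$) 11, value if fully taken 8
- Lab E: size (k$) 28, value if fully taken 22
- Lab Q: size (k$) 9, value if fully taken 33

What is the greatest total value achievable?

Best value per unit of size first: Lab Q 33/9≈3.67, Lab L 32/23≈1.39, Lab B 22/20≈1.1, Lab M 7/7≈1, Lab E 22/28≈0.786, Lab P 8/11≈0.727.
All 9 k$ of Lab Q fit (value 33) ; 31 remain.
Take all of Lab L (23 k$, value 32) ; 8 k$ left.
8 k$ left: a 8/20 share of Lab B gives 22×8/20 = 8.8.
Total value = 73.8.

73.8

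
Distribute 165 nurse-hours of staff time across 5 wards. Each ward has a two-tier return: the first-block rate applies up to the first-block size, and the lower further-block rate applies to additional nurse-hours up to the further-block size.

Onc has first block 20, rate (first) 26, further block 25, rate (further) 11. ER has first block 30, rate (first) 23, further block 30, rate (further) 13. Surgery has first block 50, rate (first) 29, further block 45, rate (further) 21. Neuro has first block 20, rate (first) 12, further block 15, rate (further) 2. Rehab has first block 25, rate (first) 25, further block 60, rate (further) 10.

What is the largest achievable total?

Rank every tier by rate: Surgery/tier1 29 > Onc/tier1 26 > Rehab/tier1 25 > ER/tier1 23 > Surgery/tier2 21 > ER/tier2 13 > Neuro/tier1 12 > Onc/tier2 11 > Rehab/tier2 10 > Neuro/tier2 2.
Surgery/tier1 (29): +50 ; 115 left.
Fill Onc tier1 block (20 at 26) ; 95 left.
Rehab/tier1 (25): +25 ; 70 left.
ER tier1 at 23: fill all 30 ; 40 left.
Surgery/tier2: +40 of 45 at 21; pool empty.
Total = 29×50 + 26×20 + 25×25 + 23×30 + 21×40 = 4125.

4125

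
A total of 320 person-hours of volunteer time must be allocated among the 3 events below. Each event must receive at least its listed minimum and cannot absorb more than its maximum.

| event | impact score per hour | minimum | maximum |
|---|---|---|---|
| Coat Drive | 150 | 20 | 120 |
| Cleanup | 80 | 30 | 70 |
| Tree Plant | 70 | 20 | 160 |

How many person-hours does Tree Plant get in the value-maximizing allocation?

Meeting every minimum uses 20+30+20 = 70 person-hours, leaving 250.
Order the events by impact score per hour: Coat Drive 150 > Cleanup 80 > Tree Plant 70.
Coat Drive takes 100 more to reach its cap of 120 — 150 left.
Cleanup takes 40 more to reach its cap of 70 — 110 left.
Only 110 left; Tree Plant takes them to reach 130.

130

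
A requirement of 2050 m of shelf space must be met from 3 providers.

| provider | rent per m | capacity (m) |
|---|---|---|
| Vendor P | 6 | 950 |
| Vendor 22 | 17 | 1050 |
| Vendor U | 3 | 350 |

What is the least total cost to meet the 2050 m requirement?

19500

Fill from the cheapest provider first.
Vendor U at 3: take all 350 m ; 1700 still needed.
Vendor P (6): use full 950 ; 750 m to go.
Take 750 from Vendor 22 at 17 to finish.
Cost = 350×3 + 950×6 + 750×17 = 19500.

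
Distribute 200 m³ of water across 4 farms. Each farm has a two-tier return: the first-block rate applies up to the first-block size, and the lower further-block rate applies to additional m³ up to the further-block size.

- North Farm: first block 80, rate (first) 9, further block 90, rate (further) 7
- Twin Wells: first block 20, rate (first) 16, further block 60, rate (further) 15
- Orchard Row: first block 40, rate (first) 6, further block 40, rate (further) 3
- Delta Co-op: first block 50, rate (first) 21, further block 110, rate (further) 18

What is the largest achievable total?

Rank every tier by rate: Delta Co-op/tier1 21 > Delta Co-op/tier2 18 > Twin Wells/tier1 16 > Twin Wells/tier2 15 > North Farm/tier1 9 > North Farm/tier2 7 > Orchard Row/tier1 6 > Orchard Row/tier2 3.
Delta Co-op tier1 at 21: fill all 50 — 150 left.
Fill Delta Co-op tier2 block (110 at 18) — 40 left.
Fill Twin Wells tier1 block (20 at 16) — 20 left.
Twin Wells tier2 at 15: only 20 left, fill 20.
Total = 21×50 + 18×110 + 16×20 + 15×20 = 3650.

3650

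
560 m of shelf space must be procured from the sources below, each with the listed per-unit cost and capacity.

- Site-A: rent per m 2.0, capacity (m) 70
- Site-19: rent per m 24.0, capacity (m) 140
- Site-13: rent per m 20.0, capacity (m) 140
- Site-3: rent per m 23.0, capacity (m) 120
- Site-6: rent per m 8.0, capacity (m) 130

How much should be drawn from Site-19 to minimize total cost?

100

Cheapest first:
Take 70 from Site-A at 2.0 ; need 490 more.
Take 130 from Site-6 at 8.0 ; need 360 more.
Take 140 from Site-13 at 20.0 ; need 220 more.
Site-3 at 23.0: take all 120 m ; 100 still needed.
Site-19 (24.0): take the remaining 100 ; done.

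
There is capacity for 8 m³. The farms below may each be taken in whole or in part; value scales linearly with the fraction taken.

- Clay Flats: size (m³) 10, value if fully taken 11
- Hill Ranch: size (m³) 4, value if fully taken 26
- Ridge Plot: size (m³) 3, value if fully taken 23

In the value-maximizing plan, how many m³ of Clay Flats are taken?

1

Rank by value-to-size ratio: Ridge Plot 23/3≈7.67, Hill Ranch 26/4≈6.5, Clay Flats 11/10≈1.1.
Ridge Plot: take in full, 3 m³ for value 23 → 5 left.
Take all of Hill Ranch (4 m³, value 26) → 1 m³ left.
Fill the last 1 m³ with part of Clay Flats: 1/10 of it earns 1.1.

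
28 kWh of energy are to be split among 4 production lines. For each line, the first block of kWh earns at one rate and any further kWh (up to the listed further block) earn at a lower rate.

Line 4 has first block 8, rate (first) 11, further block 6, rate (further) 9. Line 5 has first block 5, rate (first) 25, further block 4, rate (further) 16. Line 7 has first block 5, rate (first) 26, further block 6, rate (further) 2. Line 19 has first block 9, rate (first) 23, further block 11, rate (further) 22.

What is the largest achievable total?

Rank every tier by rate: Line 7/tier1 26 > Line 5/tier1 25 > Line 19/tier1 23 > Line 19/tier2 22 > Line 5/tier2 16 > Line 4/tier1 11 > Line 4/tier2 9 > Line 7/tier2 2.
Line 7 tier1 at 26: fill all 5 ; 23 left.
Line 5/tier1 (25): +5 ; 18 left.
Line 19/tier1 (23): +9 ; 9 left.
Line 19/tier2: +9 of 11 at 22; pool empty.
Total = 26×5 + 25×5 + 23×9 + 22×9 = 660.

660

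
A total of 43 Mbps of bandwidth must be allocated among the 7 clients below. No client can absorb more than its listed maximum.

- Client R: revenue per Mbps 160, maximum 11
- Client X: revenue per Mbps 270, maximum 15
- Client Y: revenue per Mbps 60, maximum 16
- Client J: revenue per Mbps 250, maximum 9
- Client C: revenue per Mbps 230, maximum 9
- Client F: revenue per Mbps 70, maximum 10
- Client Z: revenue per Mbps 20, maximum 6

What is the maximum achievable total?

Highest revenue per Mbps first: Client X 270 > Client J 250 > Client C 230 > Client R 160 > Client F 70 > Client Y 60 > Client Z 20.
Client X: +15 to 15 (cap) → 28 left.
Give Client J 9 to hit its cap of 9 → 19 left.
Client C takes 9 to reach its cap of 9 → 10 left.
Client R has room for 11 but only 10 remain, so it gets 10.
Total = 160×10 + 270×15 + 250×9 + 230×9 = 9970.

9970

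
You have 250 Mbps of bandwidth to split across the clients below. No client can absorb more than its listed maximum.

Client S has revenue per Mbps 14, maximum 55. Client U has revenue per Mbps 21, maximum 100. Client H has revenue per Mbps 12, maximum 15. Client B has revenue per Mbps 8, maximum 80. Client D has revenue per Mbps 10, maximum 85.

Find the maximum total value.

3850

Order the clients by revenue per Mbps: Client U 21 > Client S 14 > Client H 12 > Client D 10 > Client B 8.
Give Client U 100 to hit its cap of 100 ; 150 left.
Client S: +55 to 55 (cap) ; 95 left.
Give Client H 15 to hit its cap of 15 ; 80 left.
Only 80 left; Client D takes them to reach 80.
Total = 14×55 + 21×100 + 12×15 + 10×80 = 3850.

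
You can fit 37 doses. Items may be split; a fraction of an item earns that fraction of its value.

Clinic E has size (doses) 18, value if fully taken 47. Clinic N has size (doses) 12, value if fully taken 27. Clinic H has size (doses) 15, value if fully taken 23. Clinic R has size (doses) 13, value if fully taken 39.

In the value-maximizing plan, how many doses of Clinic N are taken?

6

Best value per unit of size first: Clinic R 39/13≈3, Clinic E 47/18≈2.61, Clinic N 27/12≈2.25, Clinic H 23/15≈1.53.
All 13 doses of Clinic R fit (value 39) → 24 remain.
Clinic E: take in full, 18 doses for value 47 → 6 left.
6 doses left: a 6/12 share of Clinic N gives 27×6/12 = 13.5.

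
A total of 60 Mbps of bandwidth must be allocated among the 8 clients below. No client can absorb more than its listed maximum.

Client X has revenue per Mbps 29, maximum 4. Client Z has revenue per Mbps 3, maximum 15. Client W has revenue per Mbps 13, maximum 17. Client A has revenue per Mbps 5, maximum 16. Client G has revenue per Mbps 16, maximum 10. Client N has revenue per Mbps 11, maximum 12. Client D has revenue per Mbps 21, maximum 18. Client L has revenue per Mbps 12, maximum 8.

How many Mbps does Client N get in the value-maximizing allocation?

3

Order the clients by revenue per Mbps: Client X 29 > Client D 21 > Client G 16 > Client W 13 > Client L 12 > Client N 11 > Client A 5 > Client Z 3.
Client X takes 4 to reach its cap of 4 — 56 left.
Give Client D 18 to hit its cap of 18 — 38 left.
Client G: +10 to 10 (cap) — 28 left.
Give Client W 17 to hit its cap of 17 — 11 left.
Client L takes 8 to reach its cap of 8 — 3 left.
Only 3 left; Client N takes them to reach 3.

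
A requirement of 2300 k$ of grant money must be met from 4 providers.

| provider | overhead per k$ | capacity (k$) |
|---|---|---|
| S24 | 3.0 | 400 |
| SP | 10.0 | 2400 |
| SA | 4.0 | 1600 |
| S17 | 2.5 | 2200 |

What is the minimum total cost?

5800

Fill from the cheapest provider first.
S17 (2.5): use full 2200 → 100 k$ to go.
Take 100 from S24 at 3.0 to finish.
SA, SP: unused.
Cost = 2200×2.5 + 100×3.0 = 5800.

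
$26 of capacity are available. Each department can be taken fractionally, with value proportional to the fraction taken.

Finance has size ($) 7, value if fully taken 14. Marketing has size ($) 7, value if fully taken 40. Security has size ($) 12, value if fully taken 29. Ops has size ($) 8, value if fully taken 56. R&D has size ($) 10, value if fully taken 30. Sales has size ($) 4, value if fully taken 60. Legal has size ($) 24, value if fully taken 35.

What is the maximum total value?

177

Best value per unit of size first: Sales 60/4≈15, Ops 56/8≈7, Marketing 40/7≈5.71, R&D 30/10≈3, Security 29/12≈2.42, Finance 14/7≈2, Legal 35/24≈1.46.
Sales: take in full, 4 $ for value 60 ; 22 left.
All 8 $ of Ops fit (value 56) ; 14 remain.
Marketing: take in full, 7 $ for value 40 ; 7 left.
Only 7 $ remain; take 7/10 of R&D for value 30×7/10 = 21.
Total value = 177.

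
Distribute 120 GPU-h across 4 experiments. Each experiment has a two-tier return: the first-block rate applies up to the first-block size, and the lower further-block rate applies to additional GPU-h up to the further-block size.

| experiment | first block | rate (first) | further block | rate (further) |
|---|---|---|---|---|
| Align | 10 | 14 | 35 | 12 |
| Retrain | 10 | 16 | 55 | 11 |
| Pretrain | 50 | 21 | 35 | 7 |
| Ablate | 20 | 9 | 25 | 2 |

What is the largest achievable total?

1935

Order all 8 blocks by rate: Pretrain/first 21 > Retrain/first 16 > Align/first 14 > Align/second 12 > Retrain/second 11 > Ablate/first 9 > Pretrain/second 7 > Ablate/second 2.
Fill Pretrain first block (50 at 21) → 70 left.
Retrain first at 16: fill all 10 → 60 left.
Fill Align first block (10 at 14) → 50 left.
Fill Align second block (35 at 12) → 15 left.
Retrain/second: +15 of 55 at 11; pool empty.
Total = 21×50 + 16×10 + 14×10 + 12×35 + 11×15 = 1935.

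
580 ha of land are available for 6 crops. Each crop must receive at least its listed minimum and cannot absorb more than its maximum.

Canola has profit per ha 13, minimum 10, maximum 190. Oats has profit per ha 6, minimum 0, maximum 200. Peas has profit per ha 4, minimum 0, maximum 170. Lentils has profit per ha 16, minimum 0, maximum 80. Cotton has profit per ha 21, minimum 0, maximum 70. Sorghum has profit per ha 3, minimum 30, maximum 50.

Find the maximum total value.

Meeting every minimum uses 10+0+0+0+0+30 = 40 ha, leaving 540.
Highest profit per ha first: Cotton 21 > Lentils 16 > Canola 13 > Oats 6 > Peas 4 > Sorghum 3.
Give Cotton 70 more to hit its cap of 70 ; 470 left.
Give Lentils 80 more to hit its cap of 80 ; 390 left.
Canola takes 180 more to reach its cap of 190 ; 210 left.
Oats: +200 to 200 (cap) ; 10 left.
Peas: +10 (room for 170) → 10. Pool exhausted.
Total = 13×190 + 6×200 + 4×10 + 16×80 + 21×70 + 3×30 = 6550.

6550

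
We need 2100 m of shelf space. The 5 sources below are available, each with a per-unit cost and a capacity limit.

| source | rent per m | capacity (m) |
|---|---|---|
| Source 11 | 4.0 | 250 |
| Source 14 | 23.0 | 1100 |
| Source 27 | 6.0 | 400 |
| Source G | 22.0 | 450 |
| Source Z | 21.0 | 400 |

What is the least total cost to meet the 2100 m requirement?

35500

Use sources in increasing cost order.
Source 11 at 4.0: take all 250 m ; 1850 still needed.
Source 27 (6.0): use full 400 ; 1450 m to go.
Take 400 from Source Z at 21.0 ; need 1050 more.
Source G at 22.0: take all 450 m ; 600 still needed.
Take 600 from Source 14 at 23.0 to finish.
Cost = 250×4.0 + 400×6.0 + 400×21.0 + 450×22.0 + 600×23.0 = 35500.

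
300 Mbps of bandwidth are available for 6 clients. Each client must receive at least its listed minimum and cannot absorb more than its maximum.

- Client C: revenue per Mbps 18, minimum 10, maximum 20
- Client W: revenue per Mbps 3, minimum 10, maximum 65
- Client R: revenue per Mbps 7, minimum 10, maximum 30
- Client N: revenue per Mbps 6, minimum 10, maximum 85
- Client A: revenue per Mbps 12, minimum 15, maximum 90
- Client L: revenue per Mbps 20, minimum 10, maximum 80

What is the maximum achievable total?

Meeting every minimum uses 10+10+10+10+15+10 = 65 Mbps, leaving 235.
Order the clients by revenue per Mbps: Client L 20 > Client C 18 > Client A 12 > Client R 7 > Client N 6 > Client W 3.
Client L: +70 to 80 (cap) → 165 left.
Client C takes 10 more to reach its cap of 20 → 155 left.
Client A: +75 to 90 (cap) → 80 left.
Client R takes 20 more to reach its cap of 30 → 60 left.
Client N: +60 (room for 75) → 70. Pool exhausted.
Total = 18×20 + 3×10 + 7×30 + 6×70 + 12×90 + 20×80 = 3700.

3700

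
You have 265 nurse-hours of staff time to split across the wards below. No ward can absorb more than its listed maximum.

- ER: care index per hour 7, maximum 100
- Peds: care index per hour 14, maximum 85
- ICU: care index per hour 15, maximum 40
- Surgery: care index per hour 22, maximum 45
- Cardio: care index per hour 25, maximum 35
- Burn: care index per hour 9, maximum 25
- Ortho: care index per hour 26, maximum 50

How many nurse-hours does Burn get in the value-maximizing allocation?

Order the wards by care index per hour: Ortho 26 > Cardio 25 > Surgery 22 > ICU 15 > Peds 14 > Burn 9 > ER 7.
Ortho takes 50 to reach its cap of 50 → 215 left.
Cardio: +35 to 35 (cap) → 180 left.
Give Surgery 45 to hit its cap of 45 → 135 left.
Give ICU 40 to hit its cap of 40 → 95 left.
Peds: +85 to 85 (cap) → 10 left.
Burn has room for 25 but only 10 remain, so it gets 10.

10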